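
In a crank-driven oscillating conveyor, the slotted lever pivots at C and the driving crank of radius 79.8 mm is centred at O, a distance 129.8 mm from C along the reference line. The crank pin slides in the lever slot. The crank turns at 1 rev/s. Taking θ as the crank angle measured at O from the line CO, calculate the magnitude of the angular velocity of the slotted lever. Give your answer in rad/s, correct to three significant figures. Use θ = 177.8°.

9.95

ω = 6.283 rad/s (from 1 rev/s).
Crank pin A relative to C: A = (d + r cosθ, r sinθ); lever angle φ = atan2(r sinθ, d + r cosθ).
Differentiating tanφ: φ̇ = rω(d cosθ + r)/(d² + r² + 2dr cosθ).
d² + r² + 2dr cosθ = |CA|² = 0.00251527 m²;  d cosθ + r = -0.049904 m.
|ω_lever| = |0.0798·6.283·-0.049904| / 0.00251527 = 9.948 rad/s.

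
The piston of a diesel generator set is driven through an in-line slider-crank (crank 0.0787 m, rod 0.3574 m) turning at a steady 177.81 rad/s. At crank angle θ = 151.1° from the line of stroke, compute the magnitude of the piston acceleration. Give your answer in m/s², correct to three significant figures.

ω = 177.8 rad/s
x(θ) = r cosθ + √(L² − r² sin²θ); with ω constant, a = ω²·d²x/dθ².
d²x/dθ² = −r cosθ − r²(cos2θ)/√u − r⁴ sin²2θ/(4u^{3/2}),  u = L² − r² sin²θ = 0.126288 m².
Substituting r = 0.0787 m, L = 0.3574 m, θ = 151.1°: d²x/dθ² = +0.059459 m.
a = ω²·d²x/dθ² = (177.8)²·(+0.059459) = +1879.9 m/s²;  |a| = 1879.9 m/s².

1880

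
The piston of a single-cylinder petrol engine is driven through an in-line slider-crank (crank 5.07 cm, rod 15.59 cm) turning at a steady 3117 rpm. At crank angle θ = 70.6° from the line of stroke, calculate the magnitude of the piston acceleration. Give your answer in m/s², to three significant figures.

377

ω = 2π·3117/60 = 326.4 rad/s
x(θ) = r cosθ + √(L² − r² sin²θ); with ω constant, a = ω²·d²x/dθ².
d²x/dθ² = −r cosθ − r²(cos2θ)/√u − r⁴ sin²2θ/(4u^{3/2}),  u = L² − r² sin²θ = 0.0220179 m².
Substituting r = 0.0507 m, L = 0.1559 m, θ = 70.6°: d²x/dθ² = -0.0035385 m.
a = ω²·d²x/dθ² = (326.4)²·(-0.0035385) = -377 m/s²;  |a| = 377 m/s².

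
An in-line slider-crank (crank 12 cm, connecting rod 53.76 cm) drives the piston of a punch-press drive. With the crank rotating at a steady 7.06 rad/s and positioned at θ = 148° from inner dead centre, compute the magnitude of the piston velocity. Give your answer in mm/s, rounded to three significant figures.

ω = 7.06 rad/s
For an in-line slider-crank, x = r cosθ + √(L² − r² sin²θ), so v = −rω sinθ·[1 + r cosθ/√(L² − r² sin²θ)].
With r = 0.12 m, L = 0.5376 m, θ = 148°: √(L² − r² sin²θ) = 0.53383 m.
v = −0.12·7.06·0.52992·[1 + 0.12·-0.84805/0.53383] = -0.36336 m/s.
|v| = 0.36336 m/s = 363.36 mm/s.

363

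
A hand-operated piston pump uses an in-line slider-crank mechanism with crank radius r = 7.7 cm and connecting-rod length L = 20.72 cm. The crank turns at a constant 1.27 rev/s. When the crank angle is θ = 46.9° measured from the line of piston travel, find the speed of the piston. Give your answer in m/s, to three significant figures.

ω = 2π·1.27 = 7.98 rad/s
For an in-line slider-crank, x = r cosθ + √(L² − r² sin²θ), so v = −rω sinθ·[1 + r cosθ/√(L² − r² sin²θ)].
With r = 0.077 m, L = 0.2072 m, θ = 46.9°: √(L² − r² sin²θ) = 0.19943 m.
v = −0.077·7.98·0.73016·[1 + 0.077·0.68327/0.19943] = -0.56699 m/s.
|v| = 0.56699 m/s.

0.567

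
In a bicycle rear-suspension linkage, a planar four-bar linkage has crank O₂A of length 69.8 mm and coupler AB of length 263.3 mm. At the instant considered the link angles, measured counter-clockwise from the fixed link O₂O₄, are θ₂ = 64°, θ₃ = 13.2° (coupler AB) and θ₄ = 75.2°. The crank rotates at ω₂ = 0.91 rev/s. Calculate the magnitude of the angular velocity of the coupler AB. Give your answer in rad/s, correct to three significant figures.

ω₂ = 5.718 rad/s (from 0.91 rev/s).
Differentiating the loop-closure r₂e^{iθ₂}+r₃e^{iθ₃}=r₁+r₄e^{iθ₄} gives r₂ω₂e^{iθ₂}+r₃ω₃e^{iθ₃}=r₄ω₄e^{iθ₄}.
Eliminating the other unknown: ω₃ = r₂ω₂ sin(θ₄−θ₂) / [r₃ sin(θ₃−θ₄)].
Numerator sine = +0.19423; denominator sine = -0.88295.
Result = 0.0698·5.718·(+0.19423) / (0.2633·(-0.88295)) = -0.33344 rad/s; magnitude 0.33344 rad/s.

0.333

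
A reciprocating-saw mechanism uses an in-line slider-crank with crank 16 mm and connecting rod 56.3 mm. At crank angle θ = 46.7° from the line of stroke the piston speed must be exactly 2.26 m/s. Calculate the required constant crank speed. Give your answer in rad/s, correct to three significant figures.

For an in-line slider-crank, |v_piston| = rω|sinθ|·[1 + r cosθ/√(L² − r² sin²θ)].
With r = 0.016 m, L = 0.0563 m, θ = 46.7°: the bracketed kinematic factor |dx/dθ| = 0.013964 m.
ω = v/|dx/dθ| = 2.26/0.013964 = 161.84 rad/s.

162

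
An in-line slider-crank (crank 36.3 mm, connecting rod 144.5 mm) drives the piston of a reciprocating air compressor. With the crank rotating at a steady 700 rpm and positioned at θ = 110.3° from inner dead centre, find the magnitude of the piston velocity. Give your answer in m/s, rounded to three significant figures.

ω = 2π·700/60 = 73.3 rad/s
For an in-line slider-crank, x = r cosθ + √(L² − r² sin²θ), so v = −rω sinθ·[1 + r cosθ/√(L² − r² sin²θ)].
With r = 0.0363 m, L = 0.1445 m, θ = 110.3°: √(L² − r² sin²θ) = 0.14043 m.
v = −0.0363·73.3·0.93789·[1 + 0.0363·-0.34694/0.14043] = -2.2718 m/s.
|v| = 2.2718 m/s.

2.27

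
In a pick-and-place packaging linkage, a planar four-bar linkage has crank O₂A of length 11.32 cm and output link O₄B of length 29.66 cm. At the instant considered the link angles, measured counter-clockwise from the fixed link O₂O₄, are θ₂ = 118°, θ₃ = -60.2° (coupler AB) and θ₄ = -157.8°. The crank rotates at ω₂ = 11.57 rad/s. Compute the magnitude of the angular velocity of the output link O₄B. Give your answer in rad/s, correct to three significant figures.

ω₂ = 11.57 rad/s
Differentiating the loop-closure r₂e^{iθ₂}+r₃e^{iθ₃}=r₁+r₄e^{iθ₄} gives r₂ω₂e^{iθ₂}+r₃ω₃e^{iθ₃}=r₄ω₄e^{iθ₄}.
Eliminating the other unknown: ω₄ = r₂ω₂ sin(θ₂−θ₃) / [r₄ sin(θ₄−θ₃)].
Numerator sine = +0.03141; denominator sine = -0.99122.
Result = 0.1132·11.57·(+0.03141) / (0.2966·(-0.99122)) = -0.13993 rad/s; magnitude 0.13993 rad/s.

0.140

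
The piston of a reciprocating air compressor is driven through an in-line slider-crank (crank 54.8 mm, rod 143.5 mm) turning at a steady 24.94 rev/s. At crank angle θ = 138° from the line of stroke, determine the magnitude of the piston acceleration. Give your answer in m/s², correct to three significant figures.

ω = 2π·24.9 = 156.7 rad/s
x(θ) = r cosθ + √(L² − r² sin²θ); with ω constant, a = ω²·d²x/dθ².
d²x/dθ² = −r cosθ − r²(cos2θ)/√u − r⁴ sin²2θ/(4u^{3/2}),  u = L² − r² sin²θ = 0.0192477 m².
Substituting r = 0.0548 m, L = 0.1435 m, θ = 138°: d²x/dθ² = +0.037627 m.
a = ω²·d²x/dθ² = (156.7)²·(+0.037627) = +923.95 m/s²;  |a| = 923.95 m/s².

924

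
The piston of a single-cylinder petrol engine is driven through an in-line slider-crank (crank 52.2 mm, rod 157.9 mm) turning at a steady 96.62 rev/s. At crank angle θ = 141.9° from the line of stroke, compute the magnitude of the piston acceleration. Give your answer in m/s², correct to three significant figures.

13400

ω = 2π·96.6 = 607.1 rad/s
x(θ) = r cosθ + √(L² − r² sin²θ); with ω constant, a = ω²·d²x/dθ².
d²x/dθ² = −r cosθ − r²(cos2θ)/√u − r⁴ sin²2θ/(4u^{3/2}),  u = L² − r² sin²θ = 0.023895 m².
Substituting r = 0.0522 m, L = 0.1579 m, θ = 141.9°: d²x/dθ² = +0.036399 m.
a = ω²·d²x/dθ² = (607.1)²·(+0.036399) = +13415 m/s²;  |a| = 13415 m/s².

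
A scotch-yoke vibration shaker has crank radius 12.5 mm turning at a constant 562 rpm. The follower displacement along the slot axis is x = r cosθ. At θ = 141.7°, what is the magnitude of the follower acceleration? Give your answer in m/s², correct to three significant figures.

ω = 58.85 rad/s (from 562 rpm).
x = r cosθ ⇒ ẍ = −rω² cosθ (ω constant).
|a| = rω²|cosθ| = 0.0125·(58.85)²·|cos 141.7°| = 33.977 m/s².

34.0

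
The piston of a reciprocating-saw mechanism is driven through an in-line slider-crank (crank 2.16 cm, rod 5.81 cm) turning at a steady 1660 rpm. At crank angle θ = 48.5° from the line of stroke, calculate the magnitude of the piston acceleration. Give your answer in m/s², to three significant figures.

411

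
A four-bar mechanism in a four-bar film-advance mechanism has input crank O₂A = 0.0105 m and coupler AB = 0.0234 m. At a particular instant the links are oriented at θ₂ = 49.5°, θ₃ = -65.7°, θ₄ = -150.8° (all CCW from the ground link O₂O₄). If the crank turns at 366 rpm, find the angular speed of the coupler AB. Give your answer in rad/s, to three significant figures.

5.99

ω₂ = 38.33 rad/s (from 366 rpm).
Differentiating the loop-closure r₂e^{iθ₂}+r₃e^{iθ₃}=r₁+r₄e^{iθ₄} gives r₂ω₂e^{iθ₂}+r₃ω₃e^{iθ₃}=r₄ω₄e^{iθ₄}.
Eliminating the other unknown: ω₃ = r₂ω₂ sin(θ₄−θ₂) / [r₃ sin(θ₃−θ₄)].
Numerator sine = +0.34694; denominator sine = +0.99635.
Result = 0.0105·38.33·(+0.34694) / (0.0234·(+0.99635)) = +5.9886 rad/s; magnitude 5.9886 rad/s.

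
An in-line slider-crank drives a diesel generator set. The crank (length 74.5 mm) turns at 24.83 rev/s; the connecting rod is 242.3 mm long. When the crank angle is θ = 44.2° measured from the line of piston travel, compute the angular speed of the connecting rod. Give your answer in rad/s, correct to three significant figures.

35.2

ω = 156 rad/s (converted from 24.83 rev/s).
The rod makes angle φ with the slider axis where L sinφ = r sinθ; differentiating, L cosφ·φ̇ = r ω cosθ.
L cosφ = √(L² − r² sin²θ) = 0.23667 m.
|ω_rod| = r ω |cosθ| / √(L² − r² sin²θ) = 0.0745·156·0.71691/0.23667 = 35.208 rad/s.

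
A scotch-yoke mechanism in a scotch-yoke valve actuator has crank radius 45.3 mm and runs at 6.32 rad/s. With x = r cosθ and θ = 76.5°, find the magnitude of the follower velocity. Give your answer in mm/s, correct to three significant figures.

278

ω = 6.32 rad/s
x = r cosθ ⇒ ẋ = −rω sinθ.
|v| = rω|sinθ| = 0.0453·6.32·|sin 76.5°| = 0.27839 m/s = 278.39 mm/s.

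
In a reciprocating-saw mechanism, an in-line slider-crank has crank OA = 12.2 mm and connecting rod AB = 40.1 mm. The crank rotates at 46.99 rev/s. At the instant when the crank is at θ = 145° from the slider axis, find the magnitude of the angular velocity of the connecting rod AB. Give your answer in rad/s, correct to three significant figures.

74.7

ω = 295.2 rad/s (converted from 46.99 rev/s).
The rod makes angle φ with the slider axis where L sinφ = r sinθ; differentiating, L cosφ·φ̇ = r ω cosθ.
L cosφ = √(L² − r² sin²θ) = 0.039485 m.
|ω_rod| = r ω |cosθ| / √(L² − r² sin²θ) = 0.0122·295.2·0.81915/0.039485 = 74.728 rad/s.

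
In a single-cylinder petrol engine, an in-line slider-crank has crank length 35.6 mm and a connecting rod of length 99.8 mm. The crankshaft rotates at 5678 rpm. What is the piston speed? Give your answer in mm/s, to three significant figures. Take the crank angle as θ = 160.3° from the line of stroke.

4720

ω = 2π·5678/60 = 594.6 rad/s
For an in-line slider-crank, x = r cosθ + √(L² − r² sin²θ), so v = −rω sinθ·[1 + r cosθ/√(L² − r² sin²θ)].
With r = 0.0356 m, L = 0.0998 m, θ = 160.3°: √(L² − r² sin²θ) = 0.099076 m.
v = −0.0356·594.6·0.33710·[1 + 0.0356·-0.94147/0.099076] = -4.7217 m/s.
|v| = 4.7217 m/s = 4721.7 mm/s.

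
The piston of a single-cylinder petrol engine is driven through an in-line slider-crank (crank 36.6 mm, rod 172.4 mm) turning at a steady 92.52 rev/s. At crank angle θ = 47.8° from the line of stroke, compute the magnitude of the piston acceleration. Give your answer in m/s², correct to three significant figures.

8080

ω = 2π·92.5 = 581.3 rad/s
x(θ) = r cosθ + √(L² − r² sin²θ); with ω constant, a = ω²·d²x/dθ².
d²x/dθ² = −r cosθ − r²(cos2θ)/√u − r⁴ sin²2θ/(4u^{3/2}),  u = L² − r² sin²θ = 0.0289866 m².
Substituting r = 0.0366 m, L = 0.1724 m, θ = 47.8°: d²x/dθ² = -0.023907 m.
a = ω²·d²x/dθ² = (581.3)²·(-0.023907) = -8079 m/s²;  |a| = 8079 m/s².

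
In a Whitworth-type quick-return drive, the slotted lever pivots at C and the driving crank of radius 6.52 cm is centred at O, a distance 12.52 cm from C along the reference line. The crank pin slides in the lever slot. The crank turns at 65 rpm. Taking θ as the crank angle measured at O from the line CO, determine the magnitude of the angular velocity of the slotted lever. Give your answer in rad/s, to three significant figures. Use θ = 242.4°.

0.258

ω = 6.807 rad/s (from 65 rpm).
Crank pin A relative to C: A = (d + r cosθ, r sinθ); lever angle φ = atan2(r sinθ, d + r cosθ).
Differentiating tanφ: φ̇ = rω(d cosθ + r)/(d² + r² + 2dr cosθ).
d² + r² + 2dr cosθ = |CA|² = 0.0123623 m²;  d cosθ + r = +0.0071953 m.
|ω_lever| = |0.0652·6.807·+0.0071953| / 0.0123623 = 0.25831 rad/s.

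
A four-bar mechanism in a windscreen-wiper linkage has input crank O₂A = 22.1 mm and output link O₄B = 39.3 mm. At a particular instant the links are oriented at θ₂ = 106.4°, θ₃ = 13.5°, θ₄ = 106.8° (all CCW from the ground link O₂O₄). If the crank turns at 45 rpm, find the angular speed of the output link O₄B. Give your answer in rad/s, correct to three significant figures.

2.65

ω₂ = 4.712 rad/s (from 45 rpm).
Differentiating the loop-closure r₂e^{iθ₂}+r₃e^{iθ₃}=r₁+r₄e^{iθ₄} gives r₂ω₂e^{iθ₂}+r₃ω₃e^{iθ₃}=r₄ω₄e^{iθ₄}.
Eliminating the other unknown: ω₄ = r₂ω₂ sin(θ₂−θ₃) / [r₄ sin(θ₄−θ₃)].
Numerator sine = +0.99872; denominator sine = +0.99834.
Result = 0.0221·4.712·(+0.99872) / (0.0393·(+0.99834)) = +2.651 rad/s; magnitude 2.651 rad/s.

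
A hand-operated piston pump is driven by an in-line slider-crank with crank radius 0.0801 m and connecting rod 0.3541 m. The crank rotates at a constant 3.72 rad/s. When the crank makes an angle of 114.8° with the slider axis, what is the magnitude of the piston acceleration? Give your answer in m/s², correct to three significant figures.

0.629

ω = 3.72 rad/s
x(θ) = r cosθ + √(L² − r² sin²θ); with ω constant, a = ω²·d²x/dθ².
d²x/dθ² = −r cosθ − r²(cos2θ)/√u − r⁴ sin²2θ/(4u^{3/2}),  u = L² − r² sin²θ = 0.1201 m².
Substituting r = 0.0801 m, L = 0.3541 m, θ = 114.8°: d²x/dθ² = +0.045454 m.
a = ω²·d²x/dθ² = (3.72)²·(+0.045454) = +0.62901 m/s²;  |a| = 0.62901 m/s².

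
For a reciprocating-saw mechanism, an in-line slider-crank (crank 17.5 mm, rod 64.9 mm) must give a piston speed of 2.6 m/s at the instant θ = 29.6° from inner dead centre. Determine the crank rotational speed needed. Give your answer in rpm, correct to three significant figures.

2320

For an in-line slider-crank, |v_piston| = rω|sinθ|·[1 + r cosθ/√(L² − r² sin²θ)].
With r = 0.0175 m, L = 0.0649 m, θ = 29.6°: the bracketed kinematic factor |dx/dθ| = 0.010689 m.
ω = v/|dx/dθ| = 2.6/0.010689 = 243.24 rad/s.
N = 60ω/(2π) = 2322.8 rpm.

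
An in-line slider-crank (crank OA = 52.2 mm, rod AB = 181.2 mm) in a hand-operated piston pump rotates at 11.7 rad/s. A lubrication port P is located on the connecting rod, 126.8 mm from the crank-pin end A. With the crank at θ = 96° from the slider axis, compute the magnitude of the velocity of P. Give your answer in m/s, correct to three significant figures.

0.594

ω = 11.7 rad/s.  Crank-pin speed |V_A| = rω = 0.61074 m/s, perpendicular to OA.
Rod angle: sinφ = −(r/L) sinθ ⇒ φ = -16.649°; ω_rod = −rω cosθ/√(L²−r²sin²θ) = +0.36773 rad/s.
V_P = V_A + ω_rod × AP, with AP = 0.1268 m along the rod.
Components: V_Px = −rω sinθ − a·ω_rod·sinφ = -0.59404 m/s;  V_Py = rω cosθ + a·ω_rod·cosφ = -0.019166 m/s.
|V_P| = √(V_Px² + V_Py²) = 0.59434 m/s.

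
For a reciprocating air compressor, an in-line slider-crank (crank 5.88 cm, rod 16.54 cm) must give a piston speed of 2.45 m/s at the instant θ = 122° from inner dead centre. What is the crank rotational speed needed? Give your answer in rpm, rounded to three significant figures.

585

For an in-line slider-crank, |v_piston| = rω|sinθ|·[1 + r cosθ/√(L² − r² sin²θ)].
With r = 0.0588 m, L = 0.1654 m, θ = 122°: the bracketed kinematic factor |dx/dθ| = 0.040013 m.
ω = v/|dx/dθ| = 2.45/0.040013 = 61.23 rad/s.
N = 60ω/(2π) = 584.71 rpm.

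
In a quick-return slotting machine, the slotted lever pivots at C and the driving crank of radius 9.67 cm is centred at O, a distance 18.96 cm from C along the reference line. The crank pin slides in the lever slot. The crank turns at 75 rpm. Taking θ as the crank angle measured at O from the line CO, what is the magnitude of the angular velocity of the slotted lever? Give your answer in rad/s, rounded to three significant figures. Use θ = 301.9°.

2.31

ω = 7.854 rad/s (from 75 rpm).
Crank pin A relative to C: A = (d + r cosθ, r sinθ); lever angle φ = atan2(r sinθ, d + r cosθ).
Differentiating tanφ: φ̇ = rω(d cosθ + r)/(d² + r² + 2dr cosθ).
d² + r² + 2dr cosθ = |CA|² = 0.0646762 m²;  d cosθ + r = +0.19689 m.
|ω_lever| = |0.0967·7.854·+0.19689| / 0.0646762 = 2.3121 rad/s.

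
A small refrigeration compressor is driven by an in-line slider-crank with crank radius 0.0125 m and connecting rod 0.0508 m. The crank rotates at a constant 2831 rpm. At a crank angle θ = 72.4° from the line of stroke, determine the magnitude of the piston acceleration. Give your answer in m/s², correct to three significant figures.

106

ω = 2π·2831/60 = 296.5 rad/s
x(θ) = r cosθ + √(L² − r² sin²θ); with ω constant, a = ω²·d²x/dθ².
d²x/dθ² = −r cosθ − r²(cos2θ)/√u − r⁴ sin²2θ/(4u^{3/2}),  u = L² − r² sin²θ = 0.00243868 m².
Substituting r = 0.0125 m, L = 0.0508 m, θ = 72.4°: d²x/dθ² = -0.001211 m.
a = ω²·d²x/dθ² = (296.5)²·(-0.001211) = -106.43 m/s²;  |a| = 106.43 m/s².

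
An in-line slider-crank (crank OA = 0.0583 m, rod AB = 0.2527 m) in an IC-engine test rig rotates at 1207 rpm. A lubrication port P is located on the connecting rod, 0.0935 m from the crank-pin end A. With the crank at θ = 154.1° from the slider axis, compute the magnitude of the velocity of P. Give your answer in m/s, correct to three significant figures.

5.12

ω = 126.4 rad/s.  Crank-pin speed |V_A| = rω = 7.3689 m/s, perpendicular to OA.
Rod angle: sinφ = −(r/L) sinθ ⇒ φ = -5.784°; ω_rod = −rω cosθ/√(L²−r²sin²θ) = +26.366 rad/s.
V_P = V_A + ω_rod × AP, with AP = 0.0935 m along the rod.
Components: V_Px = −rω sinθ − a·ω_rod·sinφ = -2.9703 m/s;  V_Py = rω cosθ + a·ω_rod·cosφ = -4.1761 m/s.
|V_P| = √(V_Px² + V_Py²) = 5.1247 m/s.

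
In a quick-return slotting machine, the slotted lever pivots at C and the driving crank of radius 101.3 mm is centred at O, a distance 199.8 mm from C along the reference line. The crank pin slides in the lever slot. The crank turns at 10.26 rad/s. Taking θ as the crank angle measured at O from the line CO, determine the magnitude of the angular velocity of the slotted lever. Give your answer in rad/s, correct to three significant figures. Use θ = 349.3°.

3.44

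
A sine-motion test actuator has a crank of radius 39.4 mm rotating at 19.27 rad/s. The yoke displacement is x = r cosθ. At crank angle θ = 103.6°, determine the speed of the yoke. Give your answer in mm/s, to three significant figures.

ω = 19.27 rad/s
x = r cosθ ⇒ ẋ = −rω sinθ.
|v| = rω|sinθ| = 0.0394·19.27·|sin 103.6°| = 0.73795 m/s = 737.95 mm/s.

738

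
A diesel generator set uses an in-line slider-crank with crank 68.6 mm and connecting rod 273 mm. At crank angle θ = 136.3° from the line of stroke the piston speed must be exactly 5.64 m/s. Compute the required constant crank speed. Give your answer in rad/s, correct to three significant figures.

For an in-line slider-crank, |v_piston| = rω|sinθ|·[1 + r cosθ/√(L² − r² sin²θ)].
With r = 0.0686 m, L = 0.273 m, θ = 136.3°: the bracketed kinematic factor |dx/dθ| = 0.038652 m.
ω = v/|dx/dθ| = 5.64/0.038652 = 145.92 rad/s.

146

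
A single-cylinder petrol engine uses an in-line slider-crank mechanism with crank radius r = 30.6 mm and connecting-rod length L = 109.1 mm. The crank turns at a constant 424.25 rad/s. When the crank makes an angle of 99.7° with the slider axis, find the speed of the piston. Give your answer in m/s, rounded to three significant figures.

12.2

ω = 424.2 rad/s
For an in-line slider-crank, x = r cosθ + √(L² − r² sin²θ), so v = −rω sinθ·[1 + r cosθ/√(L² − r² sin²θ)].
With r = 0.0306 m, L = 0.1091 m, θ = 99.7°: √(L² − r² sin²θ) = 0.10485 m.
v = −0.0306·424.2·0.98570·[1 + 0.0306·-0.16849/0.10485] = -12.167 m/s.
|v| = 12.167 m/s.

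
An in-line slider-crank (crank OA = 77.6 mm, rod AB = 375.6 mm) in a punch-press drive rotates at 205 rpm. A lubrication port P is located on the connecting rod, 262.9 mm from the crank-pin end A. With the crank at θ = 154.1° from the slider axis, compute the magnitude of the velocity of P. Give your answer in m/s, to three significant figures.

0.776

ω = 21.47 rad/s.  Crank-pin speed |V_A| = rω = 1.6659 m/s, perpendicular to OA.
Rod angle: sinφ = −(r/L) sinθ ⇒ φ = -5.178°; ω_rod = −rω cosθ/√(L²−r²sin²θ) = +4.0061 rad/s.
V_P = V_A + ω_rod × AP, with AP = 0.2629 m along the rod.
Components: V_Px = −rω sinθ − a·ω_rod·sinφ = -0.63261 m/s;  V_Py = rω cosθ + a·ω_rod·cosφ = -0.44965 m/s.
|V_P| = √(V_Px² + V_Py²) = 0.77613 m/s.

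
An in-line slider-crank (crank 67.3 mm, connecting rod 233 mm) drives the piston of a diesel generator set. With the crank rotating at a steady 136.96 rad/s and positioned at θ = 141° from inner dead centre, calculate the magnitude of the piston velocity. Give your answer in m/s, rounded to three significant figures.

4.48

ω = 137 rad/s
For an in-line slider-crank, x = r cosθ + √(L² − r² sin²θ), so v = −rω sinθ·[1 + r cosθ/√(L² − r² sin²θ)].
With r = 0.0673 m, L = 0.233 m, θ = 141°: √(L² − r² sin²θ) = 0.22912 m.
v = −0.0673·137·0.62932·[1 + 0.0673·-0.77715/0.22912] = -4.4765 m/s.
|v| = 4.4765 m/s.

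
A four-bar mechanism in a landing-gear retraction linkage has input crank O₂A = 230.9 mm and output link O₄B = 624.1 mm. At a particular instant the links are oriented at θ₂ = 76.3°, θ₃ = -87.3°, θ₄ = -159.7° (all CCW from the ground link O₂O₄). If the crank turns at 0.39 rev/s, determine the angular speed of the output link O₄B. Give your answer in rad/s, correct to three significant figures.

0.269

ω₂ = 2.45 rad/s (from 0.39 rev/s).
Differentiating the loop-closure r₂e^{iθ₂}+r₃e^{iθ₃}=r₁+r₄e^{iθ₄} gives r₂ω₂e^{iθ₂}+r₃ω₃e^{iθ₃}=r₄ω₄e^{iθ₄}.
Eliminating the other unknown: ω₄ = r₂ω₂ sin(θ₂−θ₃) / [r₄ sin(θ₄−θ₃)].
Numerator sine = +0.28234; denominator sine = -0.95319.
Result = 0.2309·2.45·(+0.28234) / (0.6241·(-0.95319)) = -0.26854 rad/s; magnitude 0.26854 rad/s.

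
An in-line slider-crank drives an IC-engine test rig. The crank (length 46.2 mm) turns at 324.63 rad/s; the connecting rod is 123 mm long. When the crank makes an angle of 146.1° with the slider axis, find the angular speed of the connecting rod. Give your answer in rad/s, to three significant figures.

104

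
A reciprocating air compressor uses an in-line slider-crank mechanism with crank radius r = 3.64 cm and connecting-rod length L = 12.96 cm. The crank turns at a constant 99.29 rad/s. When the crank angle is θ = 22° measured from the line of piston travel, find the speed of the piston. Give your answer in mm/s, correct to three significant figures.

1710

ω = 99.29 rad/s
For an in-line slider-crank, x = r cosθ + √(L² − r² sin²θ), so v = −rω sinθ·[1 + r cosθ/√(L² − r² sin²θ)].
With r = 0.0364 m, L = 0.1296 m, θ = 22°: √(L² − r² sin²θ) = 0.12888 m.
v = −0.0364·99.29·0.37461·[1 + 0.0364·0.92718/0.12888] = -1.7084 m/s.
|v| = 1.7084 m/s = 1708.4 mm/s.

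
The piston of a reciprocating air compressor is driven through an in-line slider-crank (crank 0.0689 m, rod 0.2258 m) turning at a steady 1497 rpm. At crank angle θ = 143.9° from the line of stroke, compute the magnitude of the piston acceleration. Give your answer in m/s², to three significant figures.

ω = 2π·1497/60 = 156.8 rad/s
x(θ) = r cosθ + √(L² − r² sin²θ); with ω constant, a = ω²·d²x/dθ².
d²x/dθ² = −r cosθ − r²(cos2θ)/√u − r⁴ sin²2θ/(4u^{3/2}),  u = L² − r² sin²θ = 0.0493376 m².
Substituting r = 0.0689 m, L = 0.2258 m, θ = 143.9°: d²x/dθ² = +0.048671 m.
a = ω²·d²x/dθ² = (156.8)²·(+0.048671) = +1196.1 m/s²;  |a| = 1196.1 m/s².

1200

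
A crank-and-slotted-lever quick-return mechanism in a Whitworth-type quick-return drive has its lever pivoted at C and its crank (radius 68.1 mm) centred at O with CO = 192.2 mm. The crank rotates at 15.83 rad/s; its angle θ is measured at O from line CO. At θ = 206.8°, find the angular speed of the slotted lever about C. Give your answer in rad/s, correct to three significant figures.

ω = 15.83 rad/s
Crank pin A relative to C: A = (d + r cosθ, r sinθ); lever angle φ = atan2(r sinθ, d + r cosθ).
Differentiating tanφ: φ̇ = rω(d cosθ + r)/(d² + r² + 2dr cosθ).
d² + r² + 2dr cosθ = |CA|² = 0.0182127 m²;  d cosθ + r = -0.10345 m.
|ω_lever| = |0.0681·15.83·-0.10345| / 0.0182127 = 6.1236 rad/s.

6.12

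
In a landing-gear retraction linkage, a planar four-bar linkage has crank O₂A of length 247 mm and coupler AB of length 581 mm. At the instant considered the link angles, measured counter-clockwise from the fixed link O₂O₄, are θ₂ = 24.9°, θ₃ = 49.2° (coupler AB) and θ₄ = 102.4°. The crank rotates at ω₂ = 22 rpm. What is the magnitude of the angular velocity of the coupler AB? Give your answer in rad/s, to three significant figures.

1.19

ω₂ = 2.304 rad/s (from 22 rpm).
Differentiating the loop-closure r₂e^{iθ₂}+r₃e^{iθ₃}=r₁+r₄e^{iθ₄} gives r₂ω₂e^{iθ₂}+r₃ω₃e^{iθ₃}=r₄ω₄e^{iθ₄}.
Eliminating the other unknown: ω₃ = r₂ω₂ sin(θ₄−θ₂) / [r₃ sin(θ₃−θ₄)].
Numerator sine = +0.97630; denominator sine = -0.80073.
Result = 0.247·2.304·(+0.97630) / (0.581·(-0.80073)) = -1.1942 rad/s; magnitude 1.1942 rad/s.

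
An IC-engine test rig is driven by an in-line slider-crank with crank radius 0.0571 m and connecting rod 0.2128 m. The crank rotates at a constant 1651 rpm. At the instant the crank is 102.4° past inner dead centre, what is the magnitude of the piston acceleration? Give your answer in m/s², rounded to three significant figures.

796

ω = 2π·1651/60 = 172.9 rad/s
x(θ) = r cosθ + √(L² − r² sin²θ); with ω constant, a = ω²·d²x/dθ².
d²x/dθ² = −r cosθ − r²(cos2θ)/√u − r⁴ sin²2θ/(4u^{3/2}),  u = L² − r² sin²θ = 0.0421738 m².
Substituting r = 0.0571 m, L = 0.2128 m, θ = 102.4°: d²x/dθ² = +0.02662 m.
a = ω²·d²x/dθ² = (172.9)²·(+0.02662) = +795.71 m/s²;  |a| = 795.71 m/s².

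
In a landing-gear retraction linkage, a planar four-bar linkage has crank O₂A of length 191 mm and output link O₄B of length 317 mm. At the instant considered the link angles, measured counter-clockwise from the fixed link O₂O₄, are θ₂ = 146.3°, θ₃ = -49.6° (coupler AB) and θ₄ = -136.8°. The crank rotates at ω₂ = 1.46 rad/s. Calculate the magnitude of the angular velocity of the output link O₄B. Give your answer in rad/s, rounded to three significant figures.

0.241

ω₂ = 1.46 rad/s
Differentiating the loop-closure r₂e^{iθ₂}+r₃e^{iθ₃}=r₁+r₄e^{iθ₄} gives r₂ω₂e^{iθ₂}+r₃ω₃e^{iθ₃}=r₄ω₄e^{iθ₄}.
Eliminating the other unknown: ω₄ = r₂ω₂ sin(θ₂−θ₃) / [r₄ sin(θ₄−θ₃)].
Numerator sine = -0.27396; denominator sine = -0.99881.
Result = 0.191·1.46·(-0.27396) / (0.317·(-0.99881)) = +0.24129 rad/s; magnitude 0.24129 rad/s.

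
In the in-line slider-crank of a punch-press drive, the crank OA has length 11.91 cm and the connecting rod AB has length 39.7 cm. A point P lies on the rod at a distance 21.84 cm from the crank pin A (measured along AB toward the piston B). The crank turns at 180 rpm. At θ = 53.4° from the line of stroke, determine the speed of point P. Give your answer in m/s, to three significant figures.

2.07

ω = 18.85 rad/s.  Crank-pin speed |V_A| = rω = 2.245 m/s, perpendicular to OA.
Rod angle: sinφ = −(r/L) sinθ ⇒ φ = -13.936°; ω_rod = −rω cosθ/√(L²−r²sin²θ) = -3.4738 rad/s.
V_P = V_A + ω_rod × AP, with AP = 0.2184 m along the rod.
Components: V_Px = −rω sinθ − a·ω_rod·sinφ = -1.985 m/s;  V_Py = rω cosθ + a·ω_rod·cosφ = +0.60216 m/s.
|V_P| = √(V_Px² + V_Py²) = 2.0744 m/s.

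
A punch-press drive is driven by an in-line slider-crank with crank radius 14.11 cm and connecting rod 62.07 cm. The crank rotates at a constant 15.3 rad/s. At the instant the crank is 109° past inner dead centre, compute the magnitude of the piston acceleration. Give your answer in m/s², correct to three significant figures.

16.8

ω = 15.3 rad/s
x(θ) = r cosθ + √(L² − r² sin²θ); with ω constant, a = ω²·d²x/dθ².
d²x/dθ² = −r cosθ − r²(cos2θ)/√u − r⁴ sin²2θ/(4u^{3/2}),  u = L² − r² sin²θ = 0.36747 m².
Substituting r = 0.1411 m, L = 0.6207 m, θ = 109°: d²x/dθ² = +0.07165 m.
a = ω²·d²x/dθ² = (15.3)²·(+0.07165) = +16.772 m/s²;  |a| = 16.772 m/s².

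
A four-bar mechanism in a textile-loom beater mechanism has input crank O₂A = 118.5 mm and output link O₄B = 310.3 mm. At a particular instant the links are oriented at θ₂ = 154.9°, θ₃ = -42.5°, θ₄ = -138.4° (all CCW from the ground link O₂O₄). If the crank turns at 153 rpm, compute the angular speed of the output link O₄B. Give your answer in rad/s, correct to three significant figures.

ω₂ = 16.02 rad/s (from 153 rpm).
Differentiating the loop-closure r₂e^{iθ₂}+r₃e^{iθ₃}=r₁+r₄e^{iθ₄} gives r₂ω₂e^{iθ₂}+r₃ω₃e^{iθ₃}=r₄ω₄e^{iθ₄}.
Eliminating the other unknown: ω₄ = r₂ω₂ sin(θ₂−θ₃) / [r₄ sin(θ₄−θ₃)].
Numerator sine = -0.29904; denominator sine = -0.99470.
Result = 0.1185·16.02·(-0.29904) / (0.3103·(-0.99470)) = +1.8395 rad/s; magnitude 1.8395 rad/s.

1.84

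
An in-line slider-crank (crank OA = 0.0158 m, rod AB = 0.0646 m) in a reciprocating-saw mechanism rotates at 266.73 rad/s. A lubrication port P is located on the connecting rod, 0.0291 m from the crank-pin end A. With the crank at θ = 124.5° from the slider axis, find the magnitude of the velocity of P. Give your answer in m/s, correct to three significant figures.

3.51

ω = 266.7 rad/s.  Crank-pin speed |V_A| = rω = 4.2143 m/s, perpendicular to OA.
Rod angle: sinφ = −(r/L) sinθ ⇒ φ = -11.629°; ω_rod = −rω cosθ/√(L²−r²sin²θ) = +37.725 rad/s.
V_P = V_A + ω_rod × AP, with AP = 0.0291 m along the rod.
Components: V_Px = −rω sinθ − a·ω_rod·sinφ = -3.2519 m/s;  V_Py = rω cosθ + a·ω_rod·cosφ = -1.3118 m/s.
|V_P| = √(V_Px² + V_Py²) = 3.5065 m/s.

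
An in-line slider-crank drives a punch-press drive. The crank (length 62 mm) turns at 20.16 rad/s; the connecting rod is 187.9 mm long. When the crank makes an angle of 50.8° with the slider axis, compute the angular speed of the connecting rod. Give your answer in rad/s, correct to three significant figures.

ω = 20.16 rad/s
The rod makes angle φ with the slider axis where L sinφ = r sinθ; differentiating, L cosφ·φ̇ = r ω cosθ.
L cosφ = √(L² − r² sin²θ) = 0.18165 m.
|ω_rod| = r ω |cosθ| / √(L² − r² sin²θ) = 0.062·20.16·0.63203/0.18165 = 4.3489 rad/s.

4.35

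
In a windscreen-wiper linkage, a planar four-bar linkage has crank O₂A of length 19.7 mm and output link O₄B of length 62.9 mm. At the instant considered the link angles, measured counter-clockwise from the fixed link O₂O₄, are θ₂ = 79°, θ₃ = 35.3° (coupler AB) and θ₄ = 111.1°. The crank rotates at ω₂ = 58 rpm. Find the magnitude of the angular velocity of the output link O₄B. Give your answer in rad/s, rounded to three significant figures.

1.36

ω₂ = 6.074 rad/s (from 58 rpm).
Differentiating the loop-closure r₂e^{iθ₂}+r₃e^{iθ₃}=r₁+r₄e^{iθ₄} gives r₂ω₂e^{iθ₂}+r₃ω₃e^{iθ₃}=r₄ω₄e^{iθ₄}.
Eliminating the other unknown: ω₄ = r₂ω₂ sin(θ₂−θ₃) / [r₄ sin(θ₄−θ₃)].
Numerator sine = +0.69088; denominator sine = +0.96945.
Result = 0.0197·6.074·(+0.69088) / (0.0629·(+0.96945)) = +1.3557 rad/s; magnitude 1.3557 rad/s.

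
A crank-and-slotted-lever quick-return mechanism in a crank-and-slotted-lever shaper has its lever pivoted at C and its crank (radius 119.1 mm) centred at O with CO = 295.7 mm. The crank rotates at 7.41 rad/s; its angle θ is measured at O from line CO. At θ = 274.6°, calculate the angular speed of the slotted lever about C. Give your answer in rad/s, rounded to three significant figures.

1.17

ω = 7.41 rad/s
Crank pin A relative to C: A = (d + r cosθ, r sinθ); lever angle φ = atan2(r sinθ, d + r cosθ).
Differentiating tanφ: φ̇ = rω(d cosθ + r)/(d² + r² + 2dr cosθ).
d² + r² + 2dr cosθ = |CA|² = 0.107272 m²;  d cosθ + r = +0.14281 m.
|ω_lever| = |0.1191·7.41·+0.14281| / 0.107272 = 1.1749 rad/s.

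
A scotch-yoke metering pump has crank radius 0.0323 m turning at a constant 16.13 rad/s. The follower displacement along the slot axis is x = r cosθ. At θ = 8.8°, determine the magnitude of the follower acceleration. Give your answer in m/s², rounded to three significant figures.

8.30

ω = 16.13 rad/s
x = r cosθ ⇒ ẍ = −rω² cosθ (ω constant).
|a| = rω²|cosθ| = 0.0323·(16.13)²·|cos 8.8°| = 8.3048 m/s².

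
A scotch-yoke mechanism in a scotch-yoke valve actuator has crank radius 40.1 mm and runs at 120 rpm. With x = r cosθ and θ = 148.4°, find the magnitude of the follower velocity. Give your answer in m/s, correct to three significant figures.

0.264

ω = 12.57 rad/s (from 120 rpm).
x = r cosθ ⇒ ẋ = −rω sinθ.
|v| = rω|sinθ| = 0.0401·12.57·|sin 148.4°| = 0.26404 m/s.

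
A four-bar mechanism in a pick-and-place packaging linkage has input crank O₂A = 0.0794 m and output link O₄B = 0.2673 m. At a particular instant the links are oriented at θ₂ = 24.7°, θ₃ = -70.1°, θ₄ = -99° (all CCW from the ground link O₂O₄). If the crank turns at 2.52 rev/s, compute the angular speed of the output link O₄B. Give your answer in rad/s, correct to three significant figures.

9.70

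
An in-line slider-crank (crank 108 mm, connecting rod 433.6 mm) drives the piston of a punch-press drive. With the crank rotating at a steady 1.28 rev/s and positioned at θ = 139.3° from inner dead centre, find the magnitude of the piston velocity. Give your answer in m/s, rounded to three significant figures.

0.458

ω = 2π·1.28 = 8.042 rad/s
For an in-line slider-crank, x = r cosθ + √(L² − r² sin²θ), so v = −rω sinθ·[1 + r cosθ/√(L² − r² sin²θ)].
With r = 0.108 m, L = 0.4336 m, θ = 139.3°: √(L² − r² sin²θ) = 0.42784 m.
v = −0.108·8.042·0.65210·[1 + 0.108·-0.75813/0.42784] = -0.45801 m/s.
|v| = 0.45801 m/s.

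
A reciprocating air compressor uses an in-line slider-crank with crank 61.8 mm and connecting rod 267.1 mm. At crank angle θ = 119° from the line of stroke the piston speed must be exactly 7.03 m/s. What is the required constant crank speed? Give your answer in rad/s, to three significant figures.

For an in-line slider-crank, |v_piston| = rω|sinθ|·[1 + r cosθ/√(L² − r² sin²θ)].
With r = 0.0618 m, L = 0.2671 m, θ = 119°: the bracketed kinematic factor |dx/dθ| = 0.04786 m.
ω = v/|dx/dθ| = 7.03/0.04786 = 146.89 rad/s.

147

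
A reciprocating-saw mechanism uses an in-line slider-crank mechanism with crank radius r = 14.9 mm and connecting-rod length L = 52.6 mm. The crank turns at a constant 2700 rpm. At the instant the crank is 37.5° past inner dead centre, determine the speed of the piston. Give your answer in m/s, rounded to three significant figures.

ω = 2π·2700/60 = 282.7 rad/s
For an in-line slider-crank, x = r cosθ + √(L² − r² sin²θ), so v = −rω sinθ·[1 + r cosθ/√(L² − r² sin²θ)].
With r = 0.0149 m, L = 0.0526 m, θ = 37.5°: √(L² − r² sin²θ) = 0.051812 m.
v = −0.0149·282.7·0.60876·[1 + 0.0149·0.79335/0.051812] = -3.1498 m/s.
|v| = 3.1498 m/s.

3.15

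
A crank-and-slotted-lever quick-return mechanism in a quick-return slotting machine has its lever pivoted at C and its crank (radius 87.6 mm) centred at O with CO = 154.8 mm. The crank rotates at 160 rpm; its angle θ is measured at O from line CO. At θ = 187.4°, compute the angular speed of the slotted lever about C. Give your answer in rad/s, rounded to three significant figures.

ω = 16.76 rad/s (from 160 rpm).
Crank pin A relative to C: A = (d + r cosθ, r sinθ); lever angle φ = atan2(r sinθ, d + r cosθ).
Differentiating tanφ: φ̇ = rω(d cosθ + r)/(d² + r² + 2dr cosθ).
d² + r² + 2dr cosθ = |CA|² = 0.00474173 m²;  d cosθ + r = -0.065911 m.
|ω_lever| = |0.0876·16.76·-0.065911| / 0.00474173 = 20.402 rad/s.

20.4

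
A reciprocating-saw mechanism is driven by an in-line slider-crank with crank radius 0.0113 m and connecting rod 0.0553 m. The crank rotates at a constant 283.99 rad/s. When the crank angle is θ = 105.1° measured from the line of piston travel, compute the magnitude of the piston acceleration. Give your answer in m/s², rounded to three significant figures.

ω = 284 rad/s
x(θ) = r cosθ + √(L² − r² sin²θ); with ω constant, a = ω²·d²x/dθ².
d²x/dθ² = −r cosθ − r²(cos2θ)/√u − r⁴ sin²2θ/(4u^{3/2}),  u = L² − r² sin²θ = 0.00293907 m².
Substituting r = 0.0113 m, L = 0.0553 m, θ = 105.1°: d²x/dθ² = +0.0049729 m.
a = ω²·d²x/dθ² = (284)²·(+0.0049729) = +401.06 m/s²;  |a| = 401.06 m/s².

401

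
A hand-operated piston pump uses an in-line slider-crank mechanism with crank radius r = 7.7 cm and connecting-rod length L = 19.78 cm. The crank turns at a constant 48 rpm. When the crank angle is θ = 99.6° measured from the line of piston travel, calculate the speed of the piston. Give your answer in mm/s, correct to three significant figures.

ω = 2π·48/60 = 5.027 rad/s
For an in-line slider-crank, x = r cosθ + √(L² − r² sin²θ), so v = −rω sinθ·[1 + r cosθ/√(L² − r² sin²θ)].
With r = 0.077 m, L = 0.1978 m, θ = 99.6°: √(L² − r² sin²θ) = 0.18265 m.
v = −0.077·5.027·0.98600·[1 + 0.077·-0.16677/0.18265] = -0.35479 m/s.
|v| = 0.35479 m/s = 354.79 mm/s.

355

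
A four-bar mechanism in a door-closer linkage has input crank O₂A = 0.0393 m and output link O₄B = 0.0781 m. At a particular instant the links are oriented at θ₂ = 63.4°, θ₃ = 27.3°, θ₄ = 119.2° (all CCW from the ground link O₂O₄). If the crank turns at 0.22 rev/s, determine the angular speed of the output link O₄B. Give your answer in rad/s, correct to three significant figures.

0.410

ω₂ = 1.382 rad/s (from 0.22 rev/s).
Differentiating the loop-closure r₂e^{iθ₂}+r₃e^{iθ₃}=r₁+r₄e^{iθ₄} gives r₂ω₂e^{iθ₂}+r₃ω₃e^{iθ₃}=r₄ω₄e^{iθ₄}.
Eliminating the other unknown: ω₄ = r₂ω₂ sin(θ₂−θ₃) / [r₄ sin(θ₄−θ₃)].
Numerator sine = +0.58920; denominator sine = +0.99945.
Result = 0.0393·1.382·(+0.58920) / (0.0781·(+0.99945)) = +0.41006 rad/s; magnitude 0.41006 rad/s.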